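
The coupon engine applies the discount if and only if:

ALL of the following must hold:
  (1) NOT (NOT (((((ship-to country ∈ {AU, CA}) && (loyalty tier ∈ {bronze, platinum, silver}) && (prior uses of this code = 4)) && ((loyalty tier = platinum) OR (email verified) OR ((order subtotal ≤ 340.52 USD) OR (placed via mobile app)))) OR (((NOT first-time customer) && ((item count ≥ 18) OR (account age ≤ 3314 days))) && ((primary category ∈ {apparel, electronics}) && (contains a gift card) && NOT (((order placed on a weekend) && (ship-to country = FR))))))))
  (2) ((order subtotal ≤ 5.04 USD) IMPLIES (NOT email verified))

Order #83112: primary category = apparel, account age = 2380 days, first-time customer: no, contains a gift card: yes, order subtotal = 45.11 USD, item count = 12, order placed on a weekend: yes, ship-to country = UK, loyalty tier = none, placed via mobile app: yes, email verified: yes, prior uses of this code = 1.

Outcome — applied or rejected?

Applied

Atomic conditions:
  ship-to country ∈ {AU, CA}: UK is not in the set → false
  loyalty tier ∈ {bronze, platinum, silver}: none is not in the set → false
  prior uses of this code = 4: 1 == 4 is false
  loyalty tier = platinum: none == platinum is false
  email verified: yes → true
  order subtotal ≤ 340.52 USD: 45.11 ≤ 340.52 is true
  placed via mobile app: yes → true
  NOT first-time customer: no → true
  item count ≥ 18: 12 ≥ 18 is false
  account age ≤ 3314 days: 2380 ≤ 3314 is true
  primary category ∈ {apparel, electronics}: apparel is in the set → true
  contains a gift card: yes → true
  order placed on a weekend: yes → true
  ship-to country = FR: UK == FR is false
  order subtotal ≤ 5.04 USD: 45.11 ≤ 5.04 is false
  NOT email verified: yes → false
Combine:
[1.1.1.1.1] false AND false AND false = false
[1.1.1.1.2.3] true OR true = true
[1.1.1.1.2] false OR true OR true = true
[1.1.1.1] false AND true = false
[1.1.1.2.1.2] false OR true = true
[1.1.1.2.1] true AND true = true
[1.1.1.2.2.3.1] true AND false = false
[1.1.1.2.2.3] NOT false = true
[1.1.1.2.2] true AND true AND true = true
[1.1.1.2] true AND true = true
[1.1.1] false OR true = true
[1.1] NOT true = false
[1] NOT false = true
[2] false → false (antecedent false ⇒ implication holds) = true
[root] true AND true = true
Overall: true → applied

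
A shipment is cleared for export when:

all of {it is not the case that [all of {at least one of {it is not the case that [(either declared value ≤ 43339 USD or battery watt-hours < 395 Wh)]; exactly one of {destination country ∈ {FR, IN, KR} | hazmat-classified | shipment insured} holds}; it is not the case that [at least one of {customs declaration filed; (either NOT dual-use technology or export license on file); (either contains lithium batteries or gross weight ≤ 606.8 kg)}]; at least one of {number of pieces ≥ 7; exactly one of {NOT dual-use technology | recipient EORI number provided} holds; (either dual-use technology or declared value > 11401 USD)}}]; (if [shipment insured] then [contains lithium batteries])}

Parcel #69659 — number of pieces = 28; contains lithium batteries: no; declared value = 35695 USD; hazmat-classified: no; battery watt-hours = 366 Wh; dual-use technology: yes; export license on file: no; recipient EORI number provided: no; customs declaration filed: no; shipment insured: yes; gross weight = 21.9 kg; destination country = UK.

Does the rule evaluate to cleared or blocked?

Blocked

Atomic conditions:
  declared value ≤ 43339 USD: 35695 ≤ 43339 is true
  battery watt-hours < 395 Wh: 366 < 395 is true
  destination country ∈ {FR, IN, KR}: UK is not in the set → false
  hazmat-classified: no → false
  shipment insured: yes → true
  customs declaration filed: no → false
  NOT dual-use technology: yes → false
  export license on file: no → false
  contains lithium batteries: no → false
  gross weight ≤ 606.8 kg: 21.9 ≤ 606.8 is true
  number of pieces ≥ 7: 28 ≥ 7 is true
  recipient EORI number provided: no → false
  dual-use technology: yes → true
  declared value > 11401 USD: 35695 > 11401 is true
Combine:
[1.1.1.1.1] true OR true = true
[1.1.1.1] NOT true = false
[1.1.1.2] exactly-one(false, false, true) = true
[1.1.1] false OR true = true
[1.1.2.1.2] false OR false = false
[1.1.2.1.3] false OR true = true
[1.1.2.1] false OR false OR true = true
[1.1.2] NOT true = false
[1.1.3.2] exactly-one(false, false) = false
[1.1.3.3] true OR true = true
[1.1.3] true OR false OR true = true
[1.1] true AND false AND true = false
[1] NOT false = true
[2] true → false = false
[root] true AND false = false
Overall: false → blocked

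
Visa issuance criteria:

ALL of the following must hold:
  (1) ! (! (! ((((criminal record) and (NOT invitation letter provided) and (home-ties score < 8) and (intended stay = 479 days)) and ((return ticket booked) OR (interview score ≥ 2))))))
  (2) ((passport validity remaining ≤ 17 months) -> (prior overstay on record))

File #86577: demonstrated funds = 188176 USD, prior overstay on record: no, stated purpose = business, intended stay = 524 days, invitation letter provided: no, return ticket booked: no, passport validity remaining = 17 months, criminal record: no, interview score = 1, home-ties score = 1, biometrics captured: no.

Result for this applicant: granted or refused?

Atomic conditions:
  criminal record: no → false
  NOT invitation letter provided: no → true
  home-ties score < 8: 1 < 8 is true
  intended stay = 479 days: 524 == 479 is false
  return ticket booked: no → false
  interview score ≥ 2: 1 ≥ 2 is false
  passport validity remaining ≤ 17 months: 17 ≤ 17 is true
  prior overstay on record: no → false
Combine:
[1.1.1.1.1] false AND true AND true AND false = false
[1.1.1.1.2] false OR false = false
[1.1.1.1] false AND false = false
[1.1.1] NOT false = true
[1.1] NOT true = false
[1] NOT false = true
[2] true → false = false
[root] true AND false = false
Overall: false → refused

Refused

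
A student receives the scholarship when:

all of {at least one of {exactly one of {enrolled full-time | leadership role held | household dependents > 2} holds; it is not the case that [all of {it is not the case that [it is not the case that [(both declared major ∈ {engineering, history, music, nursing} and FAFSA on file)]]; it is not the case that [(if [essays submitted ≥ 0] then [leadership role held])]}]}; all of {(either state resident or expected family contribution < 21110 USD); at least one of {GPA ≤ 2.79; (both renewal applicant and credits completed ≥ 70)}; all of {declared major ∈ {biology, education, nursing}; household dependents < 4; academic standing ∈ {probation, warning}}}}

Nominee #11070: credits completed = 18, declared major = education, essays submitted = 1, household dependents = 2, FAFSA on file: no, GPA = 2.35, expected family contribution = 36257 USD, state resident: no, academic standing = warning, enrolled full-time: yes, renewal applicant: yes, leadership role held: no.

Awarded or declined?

Atomic conditions:
  enrolled full-time: yes → true
  leadership role held: no → false
  household dependents > 2: 2 > 2 is false
  declared major ∈ {engineering, history, music, nursing}: education is not in the set → false
  FAFSA on file: no → false
  essays submitted ≥ 0: 1 ≥ 0 is true
  state resident: no → false
  expected family contribution < 21110 USD: 36257 < 21110 is false
  GPA ≤ 2.79: 2.35 ≤ 2.79 is true
  renewal applicant: yes → true
  credits completed ≥ 70: 18 ≥ 70 is false
  declared major ∈ {biology, education, nursing}: education is in the set → true
  household dependents < 4: 2 < 4 is true
  academic standing ∈ {probation, warning}: warning is in the set → true
Combine:
[1.1] exactly-one(true, false, false) = true
[1.2.1.1.1.1] false AND false = false
[1.2.1.1.1] NOT false = true
[1.2.1.1] NOT true = false
[1.2.1.2.1] true → false = false
[1.2.1.2] NOT false = true
[1.2.1] false AND true = false
[1.2] NOT false = true
[1] true OR true = true
[2.1] false OR false = false
[2.2.2] true AND false = false
[2.2] true OR false = true
[2.3] true AND true AND true = true
[2] false AND true AND true = false
[root] true AND false = false
Overall: false → declined

Declined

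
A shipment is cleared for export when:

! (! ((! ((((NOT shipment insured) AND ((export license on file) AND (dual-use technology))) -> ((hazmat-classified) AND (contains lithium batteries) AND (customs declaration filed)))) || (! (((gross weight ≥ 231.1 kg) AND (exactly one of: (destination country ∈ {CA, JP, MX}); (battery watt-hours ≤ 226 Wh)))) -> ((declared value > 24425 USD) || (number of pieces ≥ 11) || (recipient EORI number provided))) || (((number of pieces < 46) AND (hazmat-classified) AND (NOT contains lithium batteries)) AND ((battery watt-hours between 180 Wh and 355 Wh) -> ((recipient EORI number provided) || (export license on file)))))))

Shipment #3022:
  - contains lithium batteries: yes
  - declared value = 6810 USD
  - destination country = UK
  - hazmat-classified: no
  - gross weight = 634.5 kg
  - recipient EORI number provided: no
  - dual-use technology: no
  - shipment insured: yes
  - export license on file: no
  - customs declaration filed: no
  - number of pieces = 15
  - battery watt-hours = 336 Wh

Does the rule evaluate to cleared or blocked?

Cleared

Atomic conditions:
  NOT shipment insured: yes → false
  export license on file: no → false
  dual-use technology: no → false
  hazmat-classified: no → false
  contains lithium batteries: yes → true
  customs declaration filed: no → false
  gross weight ≥ 231.1 kg: 634.5 ≥ 231.1 is true
  destination country ∈ {CA, JP, MX}: UK is not in the set → false
  battery watt-hours ≤ 226 Wh: 336 ≤ 226 is false
  declared value > 24425 USD: 6810 > 24425 is false
  number of pieces ≥ 11: 15 ≥ 11 is true
  recipient EORI number provided: no → false
  number of pieces < 46: 15 < 46 is true
  NOT contains lithium batteries: yes → false
  battery watt-hours between 180 Wh and 355 Wh: 336 in [180, 355] is true
Combine:
[1.1.1.1.1.2] false AND false = false
[1.1.1.1.1] false AND false = false
[1.1.1.1.2] false AND true AND false = false
[1.1.1.1] false → false (antecedent false ⇒ implication holds) = true
[1.1.1] NOT true = false
[1.1.2.1.1.2] exactly-one(false, false) = false
[1.1.2.1.1] true AND false = false
[1.1.2.1] NOT false = true
[1.1.2.2] false OR true OR false = true
[1.1.2] true → true = true
[1.1.3.1] true AND false AND false = false
[1.1.3.2.2] false OR false = false
[1.1.3.2] true → false = false
[1.1.3] false AND false = false
[1.1] false OR true OR false = true
[1] NOT true = false
[root] NOT false = true
Overall: true → cleared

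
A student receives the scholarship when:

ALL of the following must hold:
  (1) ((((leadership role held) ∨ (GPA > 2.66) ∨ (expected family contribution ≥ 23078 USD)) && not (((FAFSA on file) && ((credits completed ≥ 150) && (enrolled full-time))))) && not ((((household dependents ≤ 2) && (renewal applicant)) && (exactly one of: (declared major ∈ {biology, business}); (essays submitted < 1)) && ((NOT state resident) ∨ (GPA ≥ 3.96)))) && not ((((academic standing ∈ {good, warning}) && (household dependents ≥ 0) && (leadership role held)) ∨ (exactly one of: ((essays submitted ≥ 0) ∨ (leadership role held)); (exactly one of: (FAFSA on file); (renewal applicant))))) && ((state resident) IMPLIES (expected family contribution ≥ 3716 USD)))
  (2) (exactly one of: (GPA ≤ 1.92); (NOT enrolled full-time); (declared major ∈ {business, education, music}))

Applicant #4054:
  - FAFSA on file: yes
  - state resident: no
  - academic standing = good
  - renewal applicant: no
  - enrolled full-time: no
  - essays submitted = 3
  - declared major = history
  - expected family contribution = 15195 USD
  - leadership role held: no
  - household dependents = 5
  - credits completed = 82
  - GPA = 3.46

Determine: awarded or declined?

Atomic conditions:
  leadership role held: no → false
  GPA > 2.66: 3.46 > 2.66 is true
  expected family contribution ≥ 23078 USD: 15195 ≥ 23078 is false
  FAFSA on file: yes → true
  credits completed ≥ 150: 82 ≥ 150 is false
  enrolled full-time: no → false
  household dependents ≤ 2: 5 ≤ 2 is false
  renewal applicant: no → false
  declared major ∈ {biology, business}: history is not in the set → false
  essays submitted < 1: 3 < 1 is false
  NOT state resident: no → true
  GPA ≥ 3.96: 3.46 ≥ 3.96 is false
  academic standing ∈ {good, warning}: good is in the set → true
  household dependents ≥ 0: 5 ≥ 0 is true
  essays submitted ≥ 0: 3 ≥ 0 is true
  state resident: no → false
  expected family contribution ≥ 3716 USD: 15195 ≥ 3716 is true
  GPA ≤ 1.92: 3.46 ≤ 1.92 is false
  NOT enrolled full-time: no → true
  declared major ∈ {business, education, music}: history is not in the set → false
Combine:
[1.1.1] false OR true OR false = true
[1.1.2.1.2] false AND false = false
[1.1.2.1] true AND false = false
[1.1.2] NOT false = true
[1.1] true AND true = true
[1.2.1.1] false AND false = false
[1.2.1.2] exactly-one(false, false) = false
[1.2.1.3] true OR false = true
[1.2.1] false AND false AND true = false
[1.2] NOT false = true
[1.3.1.1] true AND true AND false = false
[1.3.1.2.1] true OR false = true
[1.3.1.2.2] exactly-one(true, false) = true
[1.3.1.2] exactly-one(true, true) = false
[1.3.1] false OR false = false
[1.3] NOT false = true
[1.4] false → true (antecedent false ⇒ implication holds) = true
[1] true AND true AND true AND true = true
[2] exactly-one(false, true, false) = true
[root] true AND true = true
Overall: true → awarded

Awarded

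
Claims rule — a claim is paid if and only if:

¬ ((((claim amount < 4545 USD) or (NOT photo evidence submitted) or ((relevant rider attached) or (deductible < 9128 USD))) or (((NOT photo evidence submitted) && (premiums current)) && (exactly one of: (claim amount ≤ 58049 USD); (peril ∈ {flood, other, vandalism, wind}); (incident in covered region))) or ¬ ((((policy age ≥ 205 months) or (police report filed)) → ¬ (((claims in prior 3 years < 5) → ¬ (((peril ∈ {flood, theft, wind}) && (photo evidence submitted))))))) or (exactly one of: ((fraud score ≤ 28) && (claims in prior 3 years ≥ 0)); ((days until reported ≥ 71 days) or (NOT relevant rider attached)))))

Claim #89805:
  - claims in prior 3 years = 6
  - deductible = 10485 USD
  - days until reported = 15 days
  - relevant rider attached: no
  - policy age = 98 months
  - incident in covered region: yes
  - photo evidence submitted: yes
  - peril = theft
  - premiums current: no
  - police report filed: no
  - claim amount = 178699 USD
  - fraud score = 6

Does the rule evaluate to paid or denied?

Paid

Atomic conditions:
  claim amount < 4545 USD: 178699 < 4545 is false
  NOT photo evidence submitted: yes → false
  relevant rider attached: no → false
  deductible < 9128 USD: 10485 < 9128 is false
  premiums current: no → false
  claim amount ≤ 58049 USD: 178699 ≤ 58049 is false
  peril ∈ {flood, other, vandalism, wind}: theft is not in the set → false
  incident in covered region: yes → true
  policy age ≥ 205 months: 98 ≥ 205 is false
  police report filed: no → false
  claims in prior 3 years < 5: 6 < 5 is false
  peril ∈ {flood, theft, wind}: theft is in the set → true
  photo evidence submitted: yes → true
  fraud score ≤ 28: 6 ≤ 28 is true
  claims in prior 3 years ≥ 0: 6 ≥ 0 is true
  days until reported ≥ 71 days: 15 ≥ 71 is false
  NOT relevant rider attached: no → true
Combine:
[1.1.3] false OR false = false
[1.1] false OR false OR false = false
[1.2.1] false AND false = false
[1.2.2] exactly-one(false, false, true) = true
[1.2] false AND true = false
[1.3.1.1] false OR false = false
[1.3.1.2.1.2.1] true AND true = true
[1.3.1.2.1.2] NOT true = false
[1.3.1.2.1] false → false (antecedent false ⇒ implication holds) = true
[1.3.1.2] NOT true = false
[1.3.1] false → false (antecedent false ⇒ implication holds) = true
[1.3] NOT true = false
[1.4.1] true AND true = true
[1.4.2] false OR true = true
[1.4] exactly-one(true, true) = false
[1] false OR false OR false OR false = false
[root] NOT false = true
Overall: true → paid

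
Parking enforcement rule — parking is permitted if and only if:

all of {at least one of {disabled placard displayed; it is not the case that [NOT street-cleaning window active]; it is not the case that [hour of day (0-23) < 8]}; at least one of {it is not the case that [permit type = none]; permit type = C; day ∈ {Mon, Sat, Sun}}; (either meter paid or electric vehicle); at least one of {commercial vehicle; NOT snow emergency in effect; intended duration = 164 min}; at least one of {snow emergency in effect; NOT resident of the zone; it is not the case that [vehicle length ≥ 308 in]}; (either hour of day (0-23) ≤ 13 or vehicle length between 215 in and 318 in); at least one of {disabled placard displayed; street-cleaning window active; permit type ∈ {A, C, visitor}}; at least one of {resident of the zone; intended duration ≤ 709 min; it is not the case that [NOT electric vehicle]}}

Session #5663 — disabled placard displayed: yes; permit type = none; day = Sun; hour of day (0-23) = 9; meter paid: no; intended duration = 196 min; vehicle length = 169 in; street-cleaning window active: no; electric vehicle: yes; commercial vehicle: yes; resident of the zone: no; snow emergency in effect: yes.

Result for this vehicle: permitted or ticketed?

Atomic conditions:
  disabled placard displayed: yes → true
  NOT street-cleaning window active: no → true
  hour of day (0-23) < 8: 9 < 8 is false
  permit type = none: none == none is true
  permit type = C: none == C is false
  day ∈ {Mon, Sat, Sun}: Sun is in the set → true
  meter paid: no → false
  electric vehicle: yes → true
  commercial vehicle: yes → true
  NOT snow emergency in effect: yes → false
  intended duration = 164 min: 196 == 164 is false
  snow emergency in effect: yes → true
  NOT resident of the zone: no → true
  vehicle length ≥ 308 in: 169 ≥ 308 is false
  hour of day (0-23) ≤ 13: 9 ≤ 13 is true
  vehicle length between 215 in and 318 in: 169 in [215, 318] is false
  street-cleaning window active: no → false
  permit type ∈ {A, C, visitor}: none is not in the set → false
  resident of the zone: no → false
  intended duration ≤ 709 min: 196 ≤ 709 is true
  NOT electric vehicle: yes → false
Combine:
[1.2] NOT true = false
[1.3] NOT false = true
[1] true OR false OR true = true
[2.1] NOT true = false
[2] false OR false OR true = true
[3] false OR true = true
[4] true OR false OR false = true
[5.3] NOT false = true
[5] true OR true OR true = true
[6] true OR false = true
[7] true OR false OR false = true
[8.3] NOT false = true
[8] false OR true OR true = true
[root] true AND true AND true AND true AND true AND true AND true AND true = true
Overall: true → permitted

Permitted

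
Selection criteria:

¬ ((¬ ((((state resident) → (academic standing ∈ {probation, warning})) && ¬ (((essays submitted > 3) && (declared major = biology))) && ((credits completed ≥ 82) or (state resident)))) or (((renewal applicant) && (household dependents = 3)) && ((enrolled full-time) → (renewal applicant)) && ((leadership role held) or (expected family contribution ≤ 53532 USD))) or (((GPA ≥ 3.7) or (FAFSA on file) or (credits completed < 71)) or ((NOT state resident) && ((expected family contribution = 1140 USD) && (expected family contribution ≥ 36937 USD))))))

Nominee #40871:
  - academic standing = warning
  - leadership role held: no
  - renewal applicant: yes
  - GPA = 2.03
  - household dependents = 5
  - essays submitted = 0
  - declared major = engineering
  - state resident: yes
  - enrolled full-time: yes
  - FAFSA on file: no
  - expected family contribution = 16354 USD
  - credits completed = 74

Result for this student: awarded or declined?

Awarded

Atomic conditions:
  state resident: yes → true
  academic standing ∈ {probation, warning}: warning is in the set → true
  essays submitted > 3: 0 > 3 is false
  declared major = biology: engineering == biology is false
  credits completed ≥ 82: 74 ≥ 82 is false
  renewal applicant: yes → true
  household dependents = 3: 5 == 3 is false
  enrolled full-time: yes → true
  leadership role held: no → false
  expected family contribution ≤ 53532 USD: 16354 ≤ 53532 is true
  GPA ≥ 3.7: 2.03 ≥ 3.7 is false
  FAFSA on file: no → false
  credits completed < 71: 74 < 71 is false
  NOT state resident: yes → false
  expected family contribution = 1140 USD: 16354 == 1140 is false
  expected family contribution ≥ 36937 USD: 16354 ≥ 36937 is false
Combine:
[1.1.1.1] true → true = true
[1.1.1.2.1] false AND false = false
[1.1.1.2] NOT false = true
[1.1.1.3] false OR true = true
[1.1.1] true AND true AND true = true
[1.1] NOT true = false
[1.2.1] true AND false = false
[1.2.2] true → true = true
[1.2.3] false OR true = true
[1.2] false AND true AND true = false
[1.3.1] false OR false OR false = false
[1.3.2.2] false AND false = false
[1.3.2] false AND false = false
[1.3] false OR false = false
[1] false OR false OR false = false
[root] NOT false = true
Overall: true → awarded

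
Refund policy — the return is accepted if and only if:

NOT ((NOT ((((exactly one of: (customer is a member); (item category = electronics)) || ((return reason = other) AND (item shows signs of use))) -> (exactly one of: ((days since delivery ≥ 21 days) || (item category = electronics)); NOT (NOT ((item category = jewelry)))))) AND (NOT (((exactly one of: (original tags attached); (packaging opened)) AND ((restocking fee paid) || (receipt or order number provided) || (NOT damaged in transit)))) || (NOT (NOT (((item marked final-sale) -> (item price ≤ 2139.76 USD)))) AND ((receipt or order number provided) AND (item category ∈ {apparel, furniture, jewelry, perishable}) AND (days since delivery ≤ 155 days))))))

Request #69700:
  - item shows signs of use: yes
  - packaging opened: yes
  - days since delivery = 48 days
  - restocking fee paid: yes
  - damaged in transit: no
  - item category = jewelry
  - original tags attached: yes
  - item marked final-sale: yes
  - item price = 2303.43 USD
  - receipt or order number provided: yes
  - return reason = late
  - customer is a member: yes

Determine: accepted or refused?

Refused

Atomic conditions:
  customer is a member: yes → true
  item category = electronics: jewelry == electronics is false
  return reason = other: late == other is false
  item shows signs of use: yes → true
  days since delivery ≥ 21 days: 48 ≥ 21 is true
  item category = jewelry: jewelry == jewelry is true
  original tags attached: yes → true
  packaging opened: yes → true
  restocking fee paid: yes → true
  receipt or order number provided: yes → true
  NOT damaged in transit: no → true
  item marked final-sale: yes → true
  item price ≤ 2139.76 USD: 2303.43 ≤ 2139.76 is false
  item category ∈ {apparel, furniture, jewelry, perishable}: jewelry is in the set → true
  days since delivery ≤ 155 days: 48 ≤ 155 is true
Combine:
[1.1.1.1.1] exactly-one(true, false) = true
[1.1.1.1.2] false AND true = false
[1.1.1.1] true OR false = true
[1.1.1.2.1] true OR false = true
[1.1.1.2.2.1] NOT true = false
[1.1.1.2.2] NOT false = true
[1.1.1.2] exactly-one(true, true) = false
[1.1.1] true → false = false
[1.1] NOT false = true
[1.2.1.1.1] exactly-one(true, true) = false
[1.2.1.1.2] true OR true OR true = true
[1.2.1.1] false AND true = false
[1.2.1] NOT false = true
[1.2.2.1.1.1] true → false = false
[1.2.2.1.1] NOT false = true
[1.2.2.1] NOT true = false
[1.2.2.2] true AND true AND true = true
[1.2.2] false AND true = false
[1.2] true OR false = true
[1] true AND true = true
[root] NOT true = false
Overall: false → refused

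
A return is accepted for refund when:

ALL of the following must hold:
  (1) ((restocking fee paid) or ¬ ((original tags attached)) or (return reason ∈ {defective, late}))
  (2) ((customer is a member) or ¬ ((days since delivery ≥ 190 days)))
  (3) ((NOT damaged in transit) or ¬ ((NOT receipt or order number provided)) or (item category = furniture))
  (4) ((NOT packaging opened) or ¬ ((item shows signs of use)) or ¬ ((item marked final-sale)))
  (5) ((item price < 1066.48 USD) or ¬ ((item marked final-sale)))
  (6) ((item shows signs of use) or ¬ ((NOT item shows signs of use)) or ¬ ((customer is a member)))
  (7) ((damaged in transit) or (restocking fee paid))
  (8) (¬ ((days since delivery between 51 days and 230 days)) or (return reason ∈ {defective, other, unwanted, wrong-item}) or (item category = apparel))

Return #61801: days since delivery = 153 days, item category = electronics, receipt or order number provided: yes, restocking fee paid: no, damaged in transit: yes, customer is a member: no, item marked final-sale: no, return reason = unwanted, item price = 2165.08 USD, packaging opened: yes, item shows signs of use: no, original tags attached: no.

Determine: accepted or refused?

Atomic conditions:
  restocking fee paid: no → false
  original tags attached: no → false
  return reason ∈ {defective, late}: unwanted is not in the set → false
  customer is a member: no → false
  days since delivery ≥ 190 days: 153 ≥ 190 is false
  NOT damaged in transit: yes → false
  NOT receipt or order number provided: yes → false
  item category = furniture: electronics == furniture is false
  NOT packaging opened: yes → false
  item shows signs of use: no → false
  item marked final-sale: no → false
  item price < 1066.48 USD: 2165.08 < 1066.48 is false
  NOT item shows signs of use: no → true
  damaged in transit: yes → true
  days since delivery between 51 days and 230 days: 153 in [51, 230] is true
  return reason ∈ {defective, other, unwanted, wrong-item}: unwanted is in the set → true
  item category = apparel: electronics == apparel is false
Combine:
[1.2] NOT false = true
[1] false OR true OR false = true
[2.2] NOT false = true
[2] false OR true = true
[3.2] NOT false = true
[3] false OR true OR false = true
[4.2] NOT false = true
[4.3] NOT false = true
[4] false OR true OR true = true
[5.2] NOT false = true
[5] false OR true = true
[6.2] NOT true = false
[6.3] NOT false = true
[6] false OR false OR true = true
[7] true OR false = true
[8.1] NOT true = false
[8] false OR true OR false = true
[root] true AND true AND true AND true AND true AND true AND true AND true = true
Overall: true → accepted

Accepted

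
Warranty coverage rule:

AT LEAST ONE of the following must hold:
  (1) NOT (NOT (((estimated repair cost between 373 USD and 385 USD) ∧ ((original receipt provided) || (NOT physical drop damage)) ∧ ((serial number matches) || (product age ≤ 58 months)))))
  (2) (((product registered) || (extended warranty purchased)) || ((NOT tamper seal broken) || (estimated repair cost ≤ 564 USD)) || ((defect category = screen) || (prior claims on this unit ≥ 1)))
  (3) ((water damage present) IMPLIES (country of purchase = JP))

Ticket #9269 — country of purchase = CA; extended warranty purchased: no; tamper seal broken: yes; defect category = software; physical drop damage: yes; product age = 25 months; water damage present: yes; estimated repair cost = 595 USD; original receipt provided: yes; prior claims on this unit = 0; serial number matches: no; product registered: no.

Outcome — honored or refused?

Refused

Atomic conditions:
  estimated repair cost between 373 USD and 385 USD: 595 in [373, 385] is false
  original receipt provided: yes → true
  NOT physical drop damage: yes → false
  serial number matches: no → false
  product age ≤ 58 months: 25 ≤ 58 is true
  product registered: no → false
  extended warranty purchased: no → false
  NOT tamper seal broken: yes → false
  estimated repair cost ≤ 564 USD: 595 ≤ 564 is false
  defect category = screen: software == screen is false
  prior claims on this unit ≥ 1: 0 ≥ 1 is false
  water damage present: yes → true
  country of purchase = JP: CA == JP is false
Combine:
[1.1.1.2] true OR false = true
[1.1.1.3] false OR true = true
[1.1.1] false AND true AND true = false
[1.1] NOT false = true
[1] NOT true = false
[2.1] false OR false = false
[2.2] false OR false = false
[2.3] false OR false = false
[2] false OR false OR false = false
[3] true → false = false
[root] false OR false OR false = false
Overall: false → refused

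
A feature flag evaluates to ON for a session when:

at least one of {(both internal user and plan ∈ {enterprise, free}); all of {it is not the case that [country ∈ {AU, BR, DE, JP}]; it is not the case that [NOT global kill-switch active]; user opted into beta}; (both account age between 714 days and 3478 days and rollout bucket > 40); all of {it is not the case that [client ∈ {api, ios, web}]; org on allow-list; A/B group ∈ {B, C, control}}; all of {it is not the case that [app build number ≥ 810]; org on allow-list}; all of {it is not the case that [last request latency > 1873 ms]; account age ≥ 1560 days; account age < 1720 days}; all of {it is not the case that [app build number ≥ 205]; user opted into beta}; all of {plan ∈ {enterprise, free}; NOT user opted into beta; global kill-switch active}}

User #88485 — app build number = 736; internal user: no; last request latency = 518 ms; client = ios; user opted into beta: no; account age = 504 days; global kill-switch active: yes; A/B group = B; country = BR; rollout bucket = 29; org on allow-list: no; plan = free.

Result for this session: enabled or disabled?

Atomic conditions:
  internal user: no → false
  plan ∈ {enterprise, free}: free is in the set → true
  country ∈ {AU, BR, DE, JP}: BR is in the set → true
  NOT global kill-switch active: yes → false
  user opted into beta: no → false
  account age between 714 days and 3478 days: 504 in [714, 3478] is false
  rollout bucket > 40: 29 > 40 is false
  client ∈ {api, ios, web}: ios is in the set → true
  org on allow-list: no → false
  A/B group ∈ {B, C, control}: B is in the set → true
  app build number ≥ 810: 736 ≥ 810 is false
  last request latency > 1873 ms: 518 > 1873 is false
  account age ≥ 1560 days: 504 ≥ 1560 is false
  account age < 1720 days: 504 < 1720 is true
  app build number ≥ 205: 736 ≥ 205 is true
  NOT user opted into beta: no → true
  global kill-switch active: yes → true
Combine:
[1] false AND true = false
[2.1] NOT true = false
[2.2] NOT false = true
[2] false AND true AND false = false
[3] false AND false = false
[4.1] NOT true = false
[4] false AND false AND true = false
[5.1] NOT false = true
[5] true AND false = false
[6.1] NOT false = true
[6] true AND false AND true = false
[7.1] NOT true = false
[7] false AND false = false
[8] true AND true AND true = true
[root] false OR false OR false OR false OR false OR false OR false OR true = true
Overall: true → enabled

Enabled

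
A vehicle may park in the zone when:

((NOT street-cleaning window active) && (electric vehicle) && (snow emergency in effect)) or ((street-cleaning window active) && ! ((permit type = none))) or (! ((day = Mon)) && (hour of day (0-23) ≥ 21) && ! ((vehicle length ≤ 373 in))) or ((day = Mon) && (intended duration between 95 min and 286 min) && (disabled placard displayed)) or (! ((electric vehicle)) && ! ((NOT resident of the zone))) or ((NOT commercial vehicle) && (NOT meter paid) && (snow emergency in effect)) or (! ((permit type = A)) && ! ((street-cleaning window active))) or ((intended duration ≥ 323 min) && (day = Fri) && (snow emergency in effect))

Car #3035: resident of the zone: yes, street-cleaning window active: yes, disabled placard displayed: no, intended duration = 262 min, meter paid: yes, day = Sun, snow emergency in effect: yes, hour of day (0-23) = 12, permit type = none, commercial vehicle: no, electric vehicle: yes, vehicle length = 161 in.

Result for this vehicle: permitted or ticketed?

Atomic conditions:
  NOT street-cleaning window active: yes → false
  electric vehicle: yes → true
  snow emergency in effect: yes → true
  street-cleaning window active: yes → true
  permit type = none: none == none is true
  day = Mon: Sun == Mon is false
  hour of day (0-23) ≥ 21: 12 ≥ 21 is false
  vehicle length ≤ 373 in: 161 ≤ 373 is true
  intended duration between 95 min and 286 min: 262 in [95, 286] is true
  disabled placard displayed: no → false
  NOT resident of the zone: yes → false
  NOT commercial vehicle: no → true
  NOT meter paid: yes → false
  permit type = A: none == A is false
  intended duration ≥ 323 min: 262 ≥ 323 is false
  day = Fri: Sun == Fri is false
Combine:
[1] false AND true AND true = false
[2.2] NOT true = false
[2] true AND false = false
[3.1] NOT false = true
[3.3] NOT true = false
[3] true AND false AND false = false
[4] false AND true AND false = false
[5.1] NOT true = false
[5.2] NOT false = true
[5] false AND true = false
[6] true AND false AND true = false
[7.1] NOT false = true
[7.2] NOT true = false
[7] true AND false = false
[8] false AND false AND true = false
[root] false OR false OR false OR false OR false OR false OR false OR false = false
Overall: false → ticketed

Ticketed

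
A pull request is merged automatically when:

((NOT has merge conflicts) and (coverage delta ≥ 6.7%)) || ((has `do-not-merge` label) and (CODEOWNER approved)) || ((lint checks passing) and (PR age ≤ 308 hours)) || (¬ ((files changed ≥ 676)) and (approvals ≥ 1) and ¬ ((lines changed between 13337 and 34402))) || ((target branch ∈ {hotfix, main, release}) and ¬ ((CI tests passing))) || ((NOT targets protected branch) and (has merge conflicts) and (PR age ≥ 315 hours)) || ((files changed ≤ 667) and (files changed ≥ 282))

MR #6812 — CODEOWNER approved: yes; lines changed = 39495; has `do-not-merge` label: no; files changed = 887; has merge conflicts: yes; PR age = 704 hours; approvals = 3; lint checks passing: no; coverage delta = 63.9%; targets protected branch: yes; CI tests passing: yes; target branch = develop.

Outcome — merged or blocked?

Atomic conditions:
  NOT has merge conflicts: yes → false
  coverage delta ≥ 6.7%: 63.9 ≥ 6.7 is true
  has `do-not-merge` label: no → false
  CODEOWNER approved: yes → true
  lint checks passing: no → false
  PR age ≤ 308 hours: 704 ≤ 308 is false
  files changed ≥ 676: 887 ≥ 676 is true
  approvals ≥ 1: 3 ≥ 1 is true
  lines changed between 13337 and 34402: 39495 in [13337, 34402] is false
  target branch ∈ {hotfix, main, release}: develop is not in the set → false
  CI tests passing: yes → true
  NOT targets protected branch: yes → false
  has merge conflicts: yes → true
  PR age ≥ 315 hours: 704 ≥ 315 is true
  files changed ≤ 667: 887 ≤ 667 is false
  files changed ≥ 282: 887 ≥ 282 is true
Combine:
[1] false AND true = false
[2] false AND true = false
[3] false AND false = false
[4.1] NOT true = false
[4.3] NOT false = true
[4] false AND true AND true = false
[5.2] NOT true = false
[5] false AND false = false
[6] false AND true AND true = false
[7] false AND true = false
[root] false OR false OR false OR false OR false OR false OR false = false
Overall: false → blocked

Blocked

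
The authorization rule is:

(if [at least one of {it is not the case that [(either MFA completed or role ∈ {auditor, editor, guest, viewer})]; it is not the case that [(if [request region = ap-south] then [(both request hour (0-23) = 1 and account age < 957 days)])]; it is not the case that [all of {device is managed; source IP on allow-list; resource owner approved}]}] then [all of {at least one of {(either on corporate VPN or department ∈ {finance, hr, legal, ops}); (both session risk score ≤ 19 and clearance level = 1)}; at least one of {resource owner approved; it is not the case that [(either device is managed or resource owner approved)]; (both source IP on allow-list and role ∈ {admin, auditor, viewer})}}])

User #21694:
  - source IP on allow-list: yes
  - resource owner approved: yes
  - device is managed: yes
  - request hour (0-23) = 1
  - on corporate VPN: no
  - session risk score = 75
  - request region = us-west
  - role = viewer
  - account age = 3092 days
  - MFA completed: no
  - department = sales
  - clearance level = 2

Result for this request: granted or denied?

Granted

Atomic conditions:
  MFA completed: no → false
  role ∈ {auditor, editor, guest, viewer}: viewer is in the set → true
  request region = ap-south: us-west == ap-south is false
  request hour (0-23) = 1: 1 == 1 is true
  account age < 957 days: 3092 < 957 is false
  device is managed: yes → true
  source IP on allow-list: yes → true
  resource owner approved: yes → true
  on corporate VPN: no → false
  department ∈ {finance, hr, legal, ops}: sales is not in the set → false
  session risk score ≤ 19: 75 ≤ 19 is false
  clearance level = 1: 2 == 1 is false
  role ∈ {admin, auditor, viewer}: viewer is in the set → true
Combine:
[1.1.1] false OR true = true
[1.1] NOT true = false
[1.2.1.2] true AND false = false
[1.2.1] false → false (antecedent false ⇒ implication holds) = true
[1.2] NOT true = false
[1.3.1] true AND true AND true = true
[1.3] NOT true = false
[1] false OR false OR false = false
[2.1.1] false OR false = false
[2.1.2] false AND false = false
[2.1] false OR false = false
[2.2.2.1] true OR true = true
[2.2.2] NOT true = false
[2.2.3] true AND true = true
[2.2] true OR false OR true = true
[2] false AND true = false
[root] false → false (antecedent false ⇒ implication holds) = true
Overall: true → granted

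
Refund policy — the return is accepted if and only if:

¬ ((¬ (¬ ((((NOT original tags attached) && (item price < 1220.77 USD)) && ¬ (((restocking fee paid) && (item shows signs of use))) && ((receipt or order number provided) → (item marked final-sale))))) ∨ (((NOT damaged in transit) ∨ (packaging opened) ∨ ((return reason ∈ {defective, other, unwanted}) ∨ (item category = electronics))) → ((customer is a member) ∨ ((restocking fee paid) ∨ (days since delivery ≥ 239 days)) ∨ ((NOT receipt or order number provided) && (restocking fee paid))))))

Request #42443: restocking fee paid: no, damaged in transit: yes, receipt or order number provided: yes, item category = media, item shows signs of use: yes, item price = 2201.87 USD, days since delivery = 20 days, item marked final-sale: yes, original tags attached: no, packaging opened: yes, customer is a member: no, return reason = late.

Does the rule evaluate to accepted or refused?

Accepted

Atomic conditions:
  NOT original tags attached: no → true
  item price < 1220.77 USD: 2201.87 < 1220.77 is false
  restocking fee paid: no → false
  item shows signs of use: yes → true
  receipt or order number provided: yes → true
  item marked final-sale: yes → true
  NOT damaged in transit: yes → false
  packaging opened: yes → true
  return reason ∈ {defective, other, unwanted}: late is not in the set → false
  item category = electronics: media == electronics is false
  customer is a member: no → false
  days since delivery ≥ 239 days: 20 ≥ 239 is false
  NOT receipt or order number provided: yes → false
Combine:
[1.1.1.1.1] true AND false = false
[1.1.1.1.2.1] false AND true = false
[1.1.1.1.2] NOT false = true
[1.1.1.1.3] true → true = true
[1.1.1.1] false AND true AND true = false
[1.1.1] NOT false = true
[1.1] NOT true = false
[1.2.1.3] false OR false = false
[1.2.1] false OR true OR false = true
[1.2.2.2] false OR false = false
[1.2.2.3] false AND false = false
[1.2.2] false OR false OR false = false
[1.2] true → false = false
[1] false OR false = false
[root] NOT false = true
Overall: true → accepted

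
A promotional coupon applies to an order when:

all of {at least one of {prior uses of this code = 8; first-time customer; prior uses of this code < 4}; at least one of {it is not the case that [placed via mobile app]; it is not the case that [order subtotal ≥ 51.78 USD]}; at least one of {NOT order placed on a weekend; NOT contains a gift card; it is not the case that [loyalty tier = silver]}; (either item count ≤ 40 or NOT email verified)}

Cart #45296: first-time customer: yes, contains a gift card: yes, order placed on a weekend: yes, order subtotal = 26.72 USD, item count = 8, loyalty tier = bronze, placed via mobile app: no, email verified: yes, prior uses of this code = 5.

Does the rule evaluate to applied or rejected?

Applied

Atomic conditions:
  prior uses of this code = 8: 5 == 8 is false
  first-time customer: yes → true
  prior uses of this code < 4: 5 < 4 is false
  placed via mobile app: no → false
  order subtotal ≥ 51.78 USD: 26.72 ≥ 51.78 is false
  NOT order placed on a weekend: yes → false
  NOT contains a gift card: yes → false
  loyalty tier = silver: bronze == silver is false
  item count ≤ 40: 8 ≤ 40 is true
  NOT email verified: yes → false
Combine:
[1] false OR true OR false = true
[2.1] NOT false = true
[2.2] NOT false = true
[2] true OR true = true
[3.3] NOT false = true
[3] false OR false OR true = true
[4] true OR false = true
[root] true AND true AND true AND true = true
Overall: true → applied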